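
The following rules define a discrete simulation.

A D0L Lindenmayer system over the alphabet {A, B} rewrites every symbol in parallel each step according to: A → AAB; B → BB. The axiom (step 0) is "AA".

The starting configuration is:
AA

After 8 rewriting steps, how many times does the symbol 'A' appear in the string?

[0] AA
[1] AABAAB
[2] AABAABBBAABAABBB
[3] AABAABBBAABAABBBBBBBAABAABBBAABAABBBBBBB
[4] AABAABBBAABAABBBBBBBAABAABBBAABAABBBBBBBBBBBBBBBAABAABBBAABAABBBBBBBAABAABBBAABAABBBBBBBBBBBBBBB
[5] AABAABBBAABAABBBBBBBAABAABBBAABAABBBBBBBBBBBBBBBAABAABBBAA…BBAABAABBBBBBBAABAABBBAABAABBBBBBBBBBBBBBBBBBBBBBBBBBBBBBB  (len 224)
[6] AABAABBBAABAABBBBBBBAABAABBBAABAABBBBBBBBBBBBBBBAABAABBBAA…BBBBBBBBBBBBBBBBBBBBBBBBBBBBBBBBBBBBBBBBBBBBBBBBBBBBBBBBBB  (len 512)
[7] AABAABBBAABAABBBBBBBAABAABBBAABAABBBBBBBBBBBBBBBAABAABBBAA…BBBBBBBBBBBBBBBBBBBBBBBBBBBBBBBBBBBBBBBBBBBBBBBBBBBBBBBBBB  (len 1152)
[8] AABAABBBAABAABBBBBBBAABAABBBAABAABBBBBBBBBBBBBBBAABAABBBAA…BBBBBBBBBBBBBBBBBBBBBBBBBBBBBBBBBBBBBBBBBBBBBBBBBBBBBBBBBB  (len 2560)

512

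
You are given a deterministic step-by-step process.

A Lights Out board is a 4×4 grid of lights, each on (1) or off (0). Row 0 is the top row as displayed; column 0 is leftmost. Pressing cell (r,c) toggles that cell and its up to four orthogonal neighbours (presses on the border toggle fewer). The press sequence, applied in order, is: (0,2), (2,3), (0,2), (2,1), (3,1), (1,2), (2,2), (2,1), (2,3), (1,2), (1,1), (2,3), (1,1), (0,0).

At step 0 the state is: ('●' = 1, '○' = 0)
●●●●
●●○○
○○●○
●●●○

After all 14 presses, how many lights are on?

t=0: ●●●●
●●○○
○○●○
●●●○
t=1: ●○○○
●●●○
○○●○
●●●○
t=2: ●○○○
●●●●
○○○●
●●●●
t=3: ●●●●
●●○●
○○○●
●●●●
t=4: ●●●●
●○○●
●●●●
●○●●
t=5: ●●●●
●○○●
●○●●
○●○●
t=6: ●●○●
●●●○
●○○●
○●○●
t=7: ●●○●
●●○○
●●●○
○●●●
t=8: ●●○●
●○○○
○○○○
○○●●
t=9: ●●○●
●○○●
○○●●
○○●○
t=10: ●●●●
●●●○
○○○●
○○●○
t=11: ●○●●
○○○○
○●○●
○○●○
t=12: ●○●●
○○○●
○●●○
○○●●
t=13: ●●●●
●●●●
○○●○
○○●●
t=14: ○○●●
○●●●
○○●○
○○●●

8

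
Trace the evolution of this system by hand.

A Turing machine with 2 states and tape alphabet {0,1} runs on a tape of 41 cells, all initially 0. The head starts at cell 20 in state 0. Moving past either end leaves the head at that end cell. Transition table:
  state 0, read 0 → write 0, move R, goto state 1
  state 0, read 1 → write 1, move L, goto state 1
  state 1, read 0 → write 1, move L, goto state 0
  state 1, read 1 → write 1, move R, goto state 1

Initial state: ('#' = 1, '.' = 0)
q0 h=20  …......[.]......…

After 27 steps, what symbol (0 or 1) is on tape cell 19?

0

gen 0: q0 h=20  …......[.]......…
gen 1: q1 h=21  …......[.]......…
gen 2: q0 h=20  …......[.]#.....…
gen 3: q1 h=21  …......[#]......…
gen 4: q1 h=22  ….....#[.]......…
gen 5: q0 h=21  …......[#]#.....…
gen 6: q1 h=20  …......[.]##....…
gen 7: q0 h=19  …......[.]###...…
gen 8: q1 h=20  …......[#]##....…
gen 9: q1 h=21  ….....#[#]#.....…
gen 10: q1 h=22  …....##[#]......…
gen 11: q1 h=23  …...###[.]......…
gen 12: q0 h=22  …....##[#]#.....…
gen 13: q1 h=21  ….....#[#]##....…
gen 14: q1 h=22  …....##[#]#.....…
gen 15: q1 h=23  …...###[#]......…
gen 16: q1 h=24  …..####[.]......…
gen 17: q0 h=23  …...###[#]#.....…
gen 18: q1 h=22  …....##[#]##....…
gen 19: q1 h=23  …...###[#]#.....…
gen 20: q1 h=24  …..####[#]......…
gen 21: q1 h=25  ….#####[.]......…
gen 22: q0 h=24  …..####[#]#.....…
gen 23: q1 h=23  …...###[#]##....…
gen 24: q1 h=24  …..####[#]#.....…
gen 25: q1 h=25  ….#####[#]......…
gen 26: q1 h=26  …######[.]......…
gen 27: q0 h=25  ….#####[#]#.....…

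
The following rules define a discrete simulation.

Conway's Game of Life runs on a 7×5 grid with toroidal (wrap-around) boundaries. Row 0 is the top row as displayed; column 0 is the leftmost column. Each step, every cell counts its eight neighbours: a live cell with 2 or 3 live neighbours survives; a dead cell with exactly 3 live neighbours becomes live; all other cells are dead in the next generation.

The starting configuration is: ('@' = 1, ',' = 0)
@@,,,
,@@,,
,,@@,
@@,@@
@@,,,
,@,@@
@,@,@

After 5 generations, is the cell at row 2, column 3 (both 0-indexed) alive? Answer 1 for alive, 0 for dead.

0

step 0: @@,,,
,@@,,
,,@@,
@@,@@
@@,,,
,@,@@
@,@,@
step 1: ,,,@@
@,,@,
,,,,,
,,,@,
,,,,,
,,,@,
,,@,,
step 2: ,,@@@
,,,@,
,,,,@
,,,,,
,,,,,
,,,,,
,,@,@
step 3: ,,@,@
,,@,,
,,,,,
,,,,,
,,,,,
,,,,,
,,@,@
step 4: ,@@,,
,,,@,
,,,,,
,,,,,
,,,,,
,,,,,
,,,,,
step 5: ,,@,,
,,@,,
,,,,,
,,,,,
,,,,,
,,,,,
,,,,,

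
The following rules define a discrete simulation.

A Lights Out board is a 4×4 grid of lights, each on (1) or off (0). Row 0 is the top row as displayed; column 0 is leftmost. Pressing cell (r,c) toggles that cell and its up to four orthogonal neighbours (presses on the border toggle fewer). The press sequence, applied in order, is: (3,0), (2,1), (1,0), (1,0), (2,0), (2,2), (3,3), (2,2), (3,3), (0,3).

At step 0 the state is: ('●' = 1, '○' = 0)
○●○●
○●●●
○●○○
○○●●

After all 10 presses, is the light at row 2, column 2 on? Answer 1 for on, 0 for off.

k=0  ○●○●
○●●●
○●○○
○○●●
k=1  ○●○●
○●●●
●●○○
●●●●
k=2  ○●○●
○○●●
○○●○
●○●●
k=3  ●●○●
●●●●
●○●○
●○●●
k=4  ○●○●
○○●●
○○●○
●○●●
k=5  ○●○●
●○●●
●●●○
○○●●
k=6  ○●○●
●○○●
●○○●
○○○●
k=7  ○●○●
●○○●
●○○○
○○●○
k=8  ○●○●
●○●●
●●●●
○○○○
k=9  ○●○●
●○●●
●●●○
○○●●
k=10  ○●●○
●○●○
●●●○
○○●●

1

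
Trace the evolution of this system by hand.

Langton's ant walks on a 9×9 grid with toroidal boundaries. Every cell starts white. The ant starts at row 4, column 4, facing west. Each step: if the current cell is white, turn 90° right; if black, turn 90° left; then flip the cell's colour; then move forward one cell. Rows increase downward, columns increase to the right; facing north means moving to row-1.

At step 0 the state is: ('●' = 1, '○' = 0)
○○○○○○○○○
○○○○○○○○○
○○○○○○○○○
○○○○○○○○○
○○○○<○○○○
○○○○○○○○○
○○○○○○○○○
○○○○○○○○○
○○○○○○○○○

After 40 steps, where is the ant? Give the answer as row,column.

4,6

t=0: ○○○○○○○○○
○○○○○○○○○
○○○○○○○○○
○○○○○○○○○
○○○○<○○○○
○○○○○○○○○
○○○○○○○○○
○○○○○○○○○
○○○○○○○○○
t=1: ○○○○○○○○○
○○○○○○○○○
○○○○○○○○○
○○○○^○○○○
○○○○●○○○○
○○○○○○○○○
○○○○○○○○○
○○○○○○○○○
○○○○○○○○○
t=2: ○○○○○○○○○
○○○○○○○○○
○○○○○○○○○
○○○○●>○○○
○○○○●○○○○
○○○○○○○○○
○○○○○○○○○
○○○○○○○○○
○○○○○○○○○
t=3: ○○○○○○○○○
○○○○○○○○○
○○○○○○○○○
○○○○●●○○○
○○○○●v○○○
○○○○○○○○○
○○○○○○○○○
○○○○○○○○○
○○○○○○○○○
t=4: ○○○○○○○○○
○○○○○○○○○
○○○○○○○○○
○○○○●●○○○
○○○○<●○○○
○○○○○○○○○
○○○○○○○○○
○○○○○○○○○
○○○○○○○○○
t=5: ○○○○○○○○○
○○○○○○○○○
○○○○○○○○○
○○○○●●○○○
○○○○○●○○○
○○○○v○○○○
○○○○○○○○○
○○○○○○○○○
○○○○○○○○○
t=6: ○○○○○○○○○
○○○○○○○○○
○○○○○○○○○
○○○○●●○○○
○○○○○●○○○
○○○<●○○○○
○○○○○○○○○
○○○○○○○○○
○○○○○○○○○
t=7: ○○○○○○○○○
○○○○○○○○○
○○○○○○○○○
○○○○●●○○○
○○○^○●○○○
○○○●●○○○○
○○○○○○○○○
○○○○○○○○○
○○○○○○○○○
t=8: ○○○○○○○○○
○○○○○○○○○
○○○○○○○○○
○○○○●●○○○
○○○●>●○○○
○○○●●○○○○
○○○○○○○○○
○○○○○○○○○
○○○○○○○○○
t=9: ○○○○○○○○○
○○○○○○○○○
○○○○○○○○○
○○○○●●○○○
○○○●●●○○○
○○○●v○○○○
○○○○○○○○○
○○○○○○○○○
○○○○○○○○○
t=10: ○○○○○○○○○
○○○○○○○○○
○○○○○○○○○
○○○○●●○○○
○○○●●●○○○
○○○●○>○○○
○○○○○○○○○
○○○○○○○○○
○○○○○○○○○
t=11: ○○○○○○○○○
○○○○○○○○○
○○○○○○○○○
○○○○●●○○○
○○○●●●○○○
○○○●○●○○○
○○○○○v○○○
○○○○○○○○○
○○○○○○○○○
t=12: ○○○○○○○○○
○○○○○○○○○
○○○○○○○○○
○○○○●●○○○
○○○●●●○○○
○○○●○●○○○
○○○○<●○○○
○○○○○○○○○
○○○○○○○○○
t=13: ○○○○○○○○○
○○○○○○○○○
○○○○○○○○○
○○○○●●○○○
○○○●●●○○○
○○○●^●○○○
○○○○●●○○○
○○○○○○○○○
○○○○○○○○○
t=14: ○○○○○○○○○
○○○○○○○○○
○○○○○○○○○
○○○○●●○○○
○○○●●●○○○
○○○●●>○○○
○○○○●●○○○
○○○○○○○○○
○○○○○○○○○
t=15: ○○○○○○○○○
○○○○○○○○○
○○○○○○○○○
○○○○●●○○○
○○○●●^○○○
○○○●●○○○○
○○○○●●○○○
○○○○○○○○○
○○○○○○○○○
t=16: ○○○○○○○○○
○○○○○○○○○
○○○○○○○○○
○○○○●●○○○
○○○●<○○○○
○○○●●○○○○
○○○○●●○○○
○○○○○○○○○
○○○○○○○○○
t=17: ○○○○○○○○○
○○○○○○○○○
○○○○○○○○○
○○○○●●○○○
○○○●○○○○○
○○○●v○○○○
○○○○●●○○○
○○○○○○○○○
○○○○○○○○○
t=18: ○○○○○○○○○
○○○○○○○○○
○○○○○○○○○
○○○○●●○○○
○○○●○○○○○
○○○●○>○○○
○○○○●●○○○
○○○○○○○○○
○○○○○○○○○
t=19: ○○○○○○○○○
○○○○○○○○○
○○○○○○○○○
○○○○●●○○○
○○○●○○○○○
○○○●○●○○○
○○○○●v○○○
○○○○○○○○○
○○○○○○○○○
t=20: ○○○○○○○○○
○○○○○○○○○
○○○○○○○○○
○○○○●●○○○
○○○●○○○○○
○○○●○●○○○
○○○○●○>○○
○○○○○○○○○
○○○○○○○○○
t=21: ○○○○○○○○○
○○○○○○○○○
○○○○○○○○○
○○○○●●○○○
○○○●○○○○○
○○○●○●○○○
○○○○●○●○○
○○○○○○v○○
○○○○○○○○○
t=22: ○○○○○○○○○
○○○○○○○○○
○○○○○○○○○
○○○○●●○○○
○○○●○○○○○
○○○●○●○○○
○○○○●○●○○
○○○○○<●○○
○○○○○○○○○
t=23: ○○○○○○○○○
○○○○○○○○○
○○○○○○○○○
○○○○●●○○○
○○○●○○○○○
○○○●○●○○○
○○○○●^●○○
○○○○○●●○○
○○○○○○○○○
t=24: ○○○○○○○○○
○○○○○○○○○
○○○○○○○○○
○○○○●●○○○
○○○●○○○○○
○○○●○●○○○
○○○○●●>○○
○○○○○●●○○
○○○○○○○○○
t=25: ○○○○○○○○○
○○○○○○○○○
○○○○○○○○○
○○○○●●○○○
○○○●○○○○○
○○○●○●^○○
○○○○●●○○○
○○○○○●●○○
○○○○○○○○○
t=26: ○○○○○○○○○
○○○○○○○○○
○○○○○○○○○
○○○○●●○○○
○○○●○○○○○
○○○●○●●>○
○○○○●●○○○
○○○○○●●○○
○○○○○○○○○
t=27: ○○○○○○○○○
○○○○○○○○○
○○○○○○○○○
○○○○●●○○○
○○○●○○○○○
○○○●○●●●○
○○○○●●○v○
○○○○○●●○○
○○○○○○○○○
t=28: ○○○○○○○○○
○○○○○○○○○
○○○○○○○○○
○○○○●●○○○
○○○●○○○○○
○○○●○●●●○
○○○○●●<●○
○○○○○●●○○
○○○○○○○○○
t=29: ○○○○○○○○○
○○○○○○○○○
○○○○○○○○○
○○○○●●○○○
○○○●○○○○○
○○○●○●^●○
○○○○●●●●○
○○○○○●●○○
○○○○○○○○○
t=30: ○○○○○○○○○
○○○○○○○○○
○○○○○○○○○
○○○○●●○○○
○○○●○○○○○
○○○●○<○●○
○○○○●●●●○
○○○○○●●○○
○○○○○○○○○
t=31: ○○○○○○○○○
○○○○○○○○○
○○○○○○○○○
○○○○●●○○○
○○○●○○○○○
○○○●○○○●○
○○○○●v●●○
○○○○○●●○○
○○○○○○○○○
t=32: ○○○○○○○○○
○○○○○○○○○
○○○○○○○○○
○○○○●●○○○
○○○●○○○○○
○○○●○○○●○
○○○○●○>●○
○○○○○●●○○
○○○○○○○○○
t=33: ○○○○○○○○○
○○○○○○○○○
○○○○○○○○○
○○○○●●○○○
○○○●○○○○○
○○○●○○^●○
○○○○●○○●○
○○○○○●●○○
○○○○○○○○○
t=34: ○○○○○○○○○
○○○○○○○○○
○○○○○○○○○
○○○○●●○○○
○○○●○○○○○
○○○●○○●>○
○○○○●○○●○
○○○○○●●○○
○○○○○○○○○
t=35: ○○○○○○○○○
○○○○○○○○○
○○○○○○○○○
○○○○●●○○○
○○○●○○○^○
○○○●○○●○○
○○○○●○○●○
○○○○○●●○○
○○○○○○○○○
t=36: ○○○○○○○○○
○○○○○○○○○
○○○○○○○○○
○○○○●●○○○
○○○●○○○●>
○○○●○○●○○
○○○○●○○●○
○○○○○●●○○
○○○○○○○○○
t=37: ○○○○○○○○○
○○○○○○○○○
○○○○○○○○○
○○○○●●○○○
○○○●○○○●●
○○○●○○●○v
○○○○●○○●○
○○○○○●●○○
○○○○○○○○○
t=38: ○○○○○○○○○
○○○○○○○○○
○○○○○○○○○
○○○○●●○○○
○○○●○○○●●
○○○●○○●<●
○○○○●○○●○
○○○○○●●○○
○○○○○○○○○
t=39: ○○○○○○○○○
○○○○○○○○○
○○○○○○○○○
○○○○●●○○○
○○○●○○○^●
○○○●○○●●●
○○○○●○○●○
○○○○○●●○○
○○○○○○○○○
t=40: ○○○○○○○○○
○○○○○○○○○
○○○○○○○○○
○○○○●●○○○
○○○●○○<○●
○○○●○○●●●
○○○○●○○●○
○○○○○●●○○
○○○○○○○○○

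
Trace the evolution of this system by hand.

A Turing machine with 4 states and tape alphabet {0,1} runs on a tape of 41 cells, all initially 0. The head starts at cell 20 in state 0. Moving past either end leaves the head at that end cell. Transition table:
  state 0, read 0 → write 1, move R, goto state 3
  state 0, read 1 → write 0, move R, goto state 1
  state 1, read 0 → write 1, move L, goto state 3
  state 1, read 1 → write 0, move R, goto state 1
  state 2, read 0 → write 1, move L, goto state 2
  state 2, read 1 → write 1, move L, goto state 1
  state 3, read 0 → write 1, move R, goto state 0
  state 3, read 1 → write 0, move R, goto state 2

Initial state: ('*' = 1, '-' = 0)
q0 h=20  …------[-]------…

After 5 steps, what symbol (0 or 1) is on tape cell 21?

0) q0 h=20  …------[-]------…
1) q3 h=21  …-----*[-]------…
2) q0 h=22  …----**[-]------…
3) q3 h=23  …---***[-]------…
4) q0 h=24  …--****[-]------…
5) q3 h=25  …-*****[-]------…

1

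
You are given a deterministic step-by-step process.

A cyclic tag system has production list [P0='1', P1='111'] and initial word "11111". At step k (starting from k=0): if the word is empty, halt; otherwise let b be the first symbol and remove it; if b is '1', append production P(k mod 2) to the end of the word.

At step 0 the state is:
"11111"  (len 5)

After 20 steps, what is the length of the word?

step 0: "11111"  (len 5)
step 1: "11111"  (len 5)
step 2: "1111111"  (len 7)
step 3: "1111111"  (len 7)
step 4: "111111111"  (len 9)
step 5: "111111111"  (len 9)
step 6: "11111111111"  (len 11)
step 7: "11111111111"  (len 11)
step 8: "1111111111111"  (len 13)
step 9: "1111111111111"  (len 13)
step 10: "111111111111111"  (len 15)
step 11: "111111111111111"  (len 15)
step 12: "11111111111111111"  (len 17)
step 13: "11111111111111111"  (len 17)
step 14: "1111111111111111111"  (len 19)
step 15: "1111111111111111111"  (len 19)
step 16: "111111111111111111111"  (len 21)
step 17: "111111111111111111111"  (len 21)
step 18: "11111111111111111111111"  (len 23)
step 19: "11111111111111111111111"  (len 23)
step 20: "1111111111111111111111111"  (len 25)

25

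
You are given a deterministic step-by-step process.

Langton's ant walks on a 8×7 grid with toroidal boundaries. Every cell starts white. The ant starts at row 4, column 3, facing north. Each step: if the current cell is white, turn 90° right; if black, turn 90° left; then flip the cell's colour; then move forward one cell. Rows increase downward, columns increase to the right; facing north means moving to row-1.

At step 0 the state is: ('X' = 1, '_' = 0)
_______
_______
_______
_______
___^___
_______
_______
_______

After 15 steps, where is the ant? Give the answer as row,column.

5,3

[0] _______
_______
_______
_______
___^___
_______
_______
_______
[1] _______
_______
_______
_______
___X>__
_______
_______
_______
[2] _______
_______
_______
_______
___XX__
____v__
_______
_______
[3] _______
_______
_______
_______
___XX__
___<X__
_______
_______
[4] _______
_______
_______
_______
___^X__
___XX__
_______
_______
[5] _______
_______
_______
_______
__<_X__
___XX__
_______
_______
[6] _______
_______
_______
__^____
__X_X__
___XX__
_______
_______
[7] _______
_______
_______
__X>___
__X_X__
___XX__
_______
_______
[8] _______
_______
_______
__XX___
__XvX__
___XX__
_______
_______
[9] _______
_______
_______
__XX___
__<XX__
___XX__
_______
_______
[10] _______
_______
_______
__XX___
___XX__
__vXX__
_______
_______
[11] _______
_______
_______
__XX___
___XX__
_<XXX__
_______
_______
[12] _______
_______
_______
__XX___
_^_XX__
_XXXX__
_______
_______
[13] _______
_______
_______
__XX___
_X>XX__
_XXXX__
_______
_______
[14] _______
_______
_______
__XX___
_XXXX__
_XvXX__
_______
_______
[15] _______
_______
_______
__XX___
_XXXX__
_X_>X__
_______
_______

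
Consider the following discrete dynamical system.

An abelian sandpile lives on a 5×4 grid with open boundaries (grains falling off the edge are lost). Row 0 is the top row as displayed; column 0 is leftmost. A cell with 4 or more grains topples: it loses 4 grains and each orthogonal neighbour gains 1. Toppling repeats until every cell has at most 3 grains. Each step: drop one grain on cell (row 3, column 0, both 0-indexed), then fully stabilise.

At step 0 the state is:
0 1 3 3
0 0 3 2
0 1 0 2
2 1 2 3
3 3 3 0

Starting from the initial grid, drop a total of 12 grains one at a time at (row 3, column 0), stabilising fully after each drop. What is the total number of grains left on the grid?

0) 0 1 3 3
0 0 3 2
0 1 0 2
2 1 2 3
3 3 3 0
1) 0 1 3 3
0 0 3 2
0 1 0 2
3 1 2 3
3 3 3 0
2) 0 1 3 3
0 0 3 2
1 1 0 2
1 3 3 3
1 1 0 1
3) 0 1 3 3
0 0 3 2
1 1 0 2
2 3 3 3
1 1 0 1
4) 0 1 3 3
0 0 3 2
1 1 0 2
3 3 3 3
1 1 0 1
5) 0 1 3 3
0 0 3 2
2 2 1 3
1 1 1 0
2 2 1 2
6) 0 1 3 3
0 0 3 2
2 2 1 3
2 1 1 0
2 2 1 2
7) 0 1 3 3
0 0 3 2
2 2 1 3
3 1 1 0
2 2 1 2
8) 0 1 3 3
0 0 3 2
3 2 1 3
0 2 1 0
3 2 1 2
9) 0 1 3 3
0 0 3 2
3 2 1 3
1 2 1 0
3 2 1 2
10) 0 1 3 3
0 0 3 2
3 2 1 3
2 2 1 0
3 2 1 2
11) 0 1 3 3
0 0 3 2
3 2 1 3
3 2 1 0
3 2 1 2
12) 0 1 3 3
1 0 3 2
0 3 1 3
2 3 1 0
0 3 1 2

32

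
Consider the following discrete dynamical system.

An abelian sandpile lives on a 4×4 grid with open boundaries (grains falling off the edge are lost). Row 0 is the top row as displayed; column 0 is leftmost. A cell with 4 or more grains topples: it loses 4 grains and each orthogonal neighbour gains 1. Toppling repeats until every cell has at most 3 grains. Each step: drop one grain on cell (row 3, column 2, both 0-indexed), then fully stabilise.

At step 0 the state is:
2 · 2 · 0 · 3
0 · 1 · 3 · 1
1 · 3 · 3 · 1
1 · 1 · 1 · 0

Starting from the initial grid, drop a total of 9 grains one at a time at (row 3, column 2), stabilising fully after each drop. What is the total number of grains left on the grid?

28

[0] 2 · 2 · 0 · 3
0 · 1 · 3 · 1
1 · 3 · 3 · 1
1 · 1 · 1 · 0
[1] 2 · 2 · 0 · 3
0 · 1 · 3 · 1
1 · 3 · 3 · 1
1 · 1 · 2 · 0
[2] 2 · 2 · 0 · 3
0 · 1 · 3 · 1
1 · 3 · 3 · 1
1 · 1 · 3 · 0
[3] 2 · 2 · 1 · 3
0 · 3 · 0 · 2
2 · 0 · 2 · 2
1 · 3 · 1 · 1
[4] 2 · 2 · 1 · 3
0 · 3 · 0 · 2
2 · 0 · 2 · 2
1 · 3 · 2 · 1
[5] 2 · 2 · 1 · 3
0 · 3 · 0 · 2
2 · 0 · 2 · 2
1 · 3 · 3 · 1
[6] 2 · 2 · 1 · 3
0 · 3 · 0 · 2
2 · 1 · 3 · 2
2 · 0 · 1 · 2
[7] 2 · 2 · 1 · 3
0 · 3 · 0 · 2
2 · 1 · 3 · 2
2 · 0 · 2 · 2
[8] 2 · 2 · 1 · 3
0 · 3 · 0 · 2
2 · 1 · 3 · 2
2 · 0 · 3 · 2
[9] 2 · 2 · 1 · 3
0 · 3 · 1 · 2
2 · 2 · 0 · 3
2 · 1 · 1 · 3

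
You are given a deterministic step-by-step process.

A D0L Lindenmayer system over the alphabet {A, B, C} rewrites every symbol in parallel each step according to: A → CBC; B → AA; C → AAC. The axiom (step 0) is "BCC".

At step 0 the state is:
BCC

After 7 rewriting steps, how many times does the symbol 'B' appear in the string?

0) BCC
1) AAAACAAC
2) CBCCBCCBCCBCAACCBCCBCAAC
3) AACAAAACAACAAAACAACAAAACAACAAAACCBCCBCAACAACAAAACAACAAAACCBCCBCAAC
4) CBCCBCAACCBCCBCCBCCBCAACCBCCBCAACCBCCBCCBCCBCAACCBCCBCAACC…CBCCBCAACCBCCBCAACCBCCBCCBCCBCAACAACAAAACAACAAAACCBCCBCAAC  (len 194)
5) AACAAAACAACAAAACCBCCBCAACAACAAAACAACAAAACAACAAAACAACAAAACC…CBCCBCAACCBCCBCAACCBCCBCCBCCBCAACAACAAAACAACAAAACCBCCBCAAC  (len 542)
6) CBCCBCAACCBCCBCCBCCBCAACCBCCBCAACCBCCBCCBCCBCAACAACAAAACAA…CBCCBCAACCBCCBCAACCBCCBCCBCCBCAACAACAAAACAACAAAACCBCCBCAAC  (len 1574)
7) AACAAAACAACAAAACCBCCBCAACAACAAAACAACAAAACAACAAAACAACAAAACC…CBCCBCAACCBCCBCAACCBCCBCCBCCBCAACAACAAAACAACAAAACCBCCBCAAC  (len 4438)

516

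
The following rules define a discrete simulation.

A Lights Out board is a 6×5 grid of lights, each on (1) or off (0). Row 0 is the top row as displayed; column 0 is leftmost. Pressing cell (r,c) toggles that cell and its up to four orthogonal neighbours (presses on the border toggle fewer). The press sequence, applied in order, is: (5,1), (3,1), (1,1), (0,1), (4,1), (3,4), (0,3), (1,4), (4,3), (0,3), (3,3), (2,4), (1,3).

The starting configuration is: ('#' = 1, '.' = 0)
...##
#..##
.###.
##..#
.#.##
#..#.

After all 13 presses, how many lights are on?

0) ...##
#..##
.###.
##..#
.#.##
#..#.
1) ...##
#..##
.###.
##..#
...##
.###.
2) ...##
#..##
..##.
..#.#
.#.##
.###.
3) .#.##
.####
.###.
..#.#
.#.##
.###.
4) #.###
..###
.###.
..#.#
.#.##
.###.
5) #.###
..###
.###.
.##.#
#.###
..##.
6) #.###
..###
.####
.###.
#.##.
..##.
7) #....
..#.#
.####
.###.
#.##.
..##.
8) #...#
..##.
.###.
.###.
#.##.
..##.
9) #...#
..##.
.###.
.##..
#...#
..#..
10) #.##.
..#..
.###.
.##..
#...#
..#..
11) #.##.
..#..
.##..
.#.##
#..##
..#..
12) #.##.
..#.#
.####
.#.#.
#..##
..#..
13) #.#..
...#.
.##.#
.#.#.
#..##
..#..

12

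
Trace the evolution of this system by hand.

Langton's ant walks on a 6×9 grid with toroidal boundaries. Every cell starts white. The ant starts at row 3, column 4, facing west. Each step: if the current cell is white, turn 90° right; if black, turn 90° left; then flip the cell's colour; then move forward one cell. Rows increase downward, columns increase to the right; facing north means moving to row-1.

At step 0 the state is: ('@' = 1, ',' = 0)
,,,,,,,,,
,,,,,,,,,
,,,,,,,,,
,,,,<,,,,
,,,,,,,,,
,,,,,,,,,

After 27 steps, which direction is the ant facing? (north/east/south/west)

south

t=0: ,,,,,,,,,
,,,,,,,,,
,,,,,,,,,
,,,,<,,,,
,,,,,,,,,
,,,,,,,,,
t=1: ,,,,,,,,,
,,,,,,,,,
,,,,^,,,,
,,,,@,,,,
,,,,,,,,,
,,,,,,,,,
t=2: ,,,,,,,,,
,,,,,,,,,
,,,,@>,,,
,,,,@,,,,
,,,,,,,,,
,,,,,,,,,
t=3: ,,,,,,,,,
,,,,,,,,,
,,,,@@,,,
,,,,@v,,,
,,,,,,,,,
,,,,,,,,,
t=4: ,,,,,,,,,
,,,,,,,,,
,,,,@@,,,
,,,,<@,,,
,,,,,,,,,
,,,,,,,,,
t=5: ,,,,,,,,,
,,,,,,,,,
,,,,@@,,,
,,,,,@,,,
,,,,v,,,,
,,,,,,,,,
t=6: ,,,,,,,,,
,,,,,,,,,
,,,,@@,,,
,,,,,@,,,
,,,<@,,,,
,,,,,,,,,
t=7: ,,,,,,,,,
,,,,,,,,,
,,,,@@,,,
,,,^,@,,,
,,,@@,,,,
,,,,,,,,,
t=8: ,,,,,,,,,
,,,,,,,,,
,,,,@@,,,
,,,@>@,,,
,,,@@,,,,
,,,,,,,,,
t=9: ,,,,,,,,,
,,,,,,,,,
,,,,@@,,,
,,,@@@,,,
,,,@v,,,,
,,,,,,,,,
t=10: ,,,,,,,,,
,,,,,,,,,
,,,,@@,,,
,,,@@@,,,
,,,@,>,,,
,,,,,,,,,
t=11: ,,,,,,,,,
,,,,,,,,,
,,,,@@,,,
,,,@@@,,,
,,,@,@,,,
,,,,,v,,,
t=12: ,,,,,,,,,
,,,,,,,,,
,,,,@@,,,
,,,@@@,,,
,,,@,@,,,
,,,,<@,,,
t=13: ,,,,,,,,,
,,,,,,,,,
,,,,@@,,,
,,,@@@,,,
,,,@^@,,,
,,,,@@,,,
t=14: ,,,,,,,,,
,,,,,,,,,
,,,,@@,,,
,,,@@@,,,
,,,@@>,,,
,,,,@@,,,
t=15: ,,,,,,,,,
,,,,,,,,,
,,,,@@,,,
,,,@@^,,,
,,,@@,,,,
,,,,@@,,,
t=16: ,,,,,,,,,
,,,,,,,,,
,,,,@@,,,
,,,@<,,,,
,,,@@,,,,
,,,,@@,,,
t=17: ,,,,,,,,,
,,,,,,,,,
,,,,@@,,,
,,,@,,,,,
,,,@v,,,,
,,,,@@,,,
t=18: ,,,,,,,,,
,,,,,,,,,
,,,,@@,,,
,,,@,,,,,
,,,@,>,,,
,,,,@@,,,
t=19: ,,,,,,,,,
,,,,,,,,,
,,,,@@,,,
,,,@,,,,,
,,,@,@,,,
,,,,@v,,,
t=20: ,,,,,,,,,
,,,,,,,,,
,,,,@@,,,
,,,@,,,,,
,,,@,@,,,
,,,,@,>,,
t=21: ,,,,,,v,,
,,,,,,,,,
,,,,@@,,,
,,,@,,,,,
,,,@,@,,,
,,,,@,@,,
t=22: ,,,,,<@,,
,,,,,,,,,
,,,,@@,,,
,,,@,,,,,
,,,@,@,,,
,,,,@,@,,
t=23: ,,,,,@@,,
,,,,,,,,,
,,,,@@,,,
,,,@,,,,,
,,,@,@,,,
,,,,@^@,,
t=24: ,,,,,@@,,
,,,,,,,,,
,,,,@@,,,
,,,@,,,,,
,,,@,@,,,
,,,,@@>,,
t=25: ,,,,,@@,,
,,,,,,,,,
,,,,@@,,,
,,,@,,,,,
,,,@,@^,,
,,,,@@,,,
t=26: ,,,,,@@,,
,,,,,,,,,
,,,,@@,,,
,,,@,,,,,
,,,@,@@>,
,,,,@@,,,
t=27: ,,,,,@@,,
,,,,,,,,,
,,,,@@,,,
,,,@,,,,,
,,,@,@@@,
,,,,@@,v,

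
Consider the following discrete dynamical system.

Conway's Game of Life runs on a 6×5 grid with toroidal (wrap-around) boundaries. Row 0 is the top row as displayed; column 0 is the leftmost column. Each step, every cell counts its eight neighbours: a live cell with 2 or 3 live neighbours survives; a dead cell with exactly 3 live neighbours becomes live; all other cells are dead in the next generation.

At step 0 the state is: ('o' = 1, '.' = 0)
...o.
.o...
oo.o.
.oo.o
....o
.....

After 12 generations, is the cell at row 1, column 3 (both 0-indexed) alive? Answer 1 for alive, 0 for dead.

1

k=0  ...o.
.o...
oo.o.
.oo.o
....o
.....
k=1  .....
oo..o
...oo
.oo.o
o..o.
.....
k=2  o....
o..oo
.....
.oo..
ooooo
.....
k=3  o....
o...o
ooooo
....o
o..oo
..oo.
k=4  oo.o.
..o..
.oo..
.....
o.o..
oooo.
k=5  o..o.
o..o.
.oo..
..o..
o.ooo
...o.
k=6  ..oo.
o..o.
.ooo.
o...o
.oo.o
oo...
k=7  o.oo.
.....
.ooo.
....o
..ooo
o...o
k=8  oo.o.
....o
..oo.
oo..o
.....
o....
k=9  oo...
oo..o
.ooo.
ooooo
.o..o
oo..o
k=10  ..o..
...oo
.....
.....
.....
..o.o
k=11  ..o.o
...o.
.....
.....
.....
...o.
k=12  ..o.o
...o.
.....
.....
.....
...o.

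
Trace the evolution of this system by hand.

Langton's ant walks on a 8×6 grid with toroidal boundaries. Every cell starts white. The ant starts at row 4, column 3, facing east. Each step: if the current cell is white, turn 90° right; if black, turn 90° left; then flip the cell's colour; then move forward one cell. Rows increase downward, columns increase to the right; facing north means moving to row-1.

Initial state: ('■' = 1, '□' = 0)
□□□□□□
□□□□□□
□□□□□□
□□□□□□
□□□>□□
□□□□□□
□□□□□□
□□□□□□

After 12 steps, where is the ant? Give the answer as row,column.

2,3

0) □□□□□□
□□□□□□
□□□□□□
□□□□□□
□□□>□□
□□□□□□
□□□□□□
□□□□□□
1) □□□□□□
□□□□□□
□□□□□□
□□□□□□
□□□■□□
□□□v□□
□□□□□□
□□□□□□
2) □□□□□□
□□□□□□
□□□□□□
□□□□□□
□□□■□□
□□<■□□
□□□□□□
□□□□□□
3) □□□□□□
□□□□□□
□□□□□□
□□□□□□
□□^■□□
□□■■□□
□□□□□□
□□□□□□
4) □□□□□□
□□□□□□
□□□□□□
□□□□□□
□□■>□□
□□■■□□
□□□□□□
□□□□□□
5) □□□□□□
□□□□□□
□□□□□□
□□□^□□
□□■□□□
□□■■□□
□□□□□□
□□□□□□
6) □□□□□□
□□□□□□
□□□□□□
□□□■>□
□□■□□□
□□■■□□
□□□□□□
□□□□□□
7) □□□□□□
□□□□□□
□□□□□□
□□□■■□
□□■□v□
□□■■□□
□□□□□□
□□□□□□
8) □□□□□□
□□□□□□
□□□□□□
□□□■■□
□□■<■□
□□■■□□
□□□□□□
□□□□□□
9) □□□□□□
□□□□□□
□□□□□□
□□□^■□
□□■■■□
□□■■□□
□□□□□□
□□□□□□
10) □□□□□□
□□□□□□
□□□□□□
□□<□■□
□□■■■□
□□■■□□
□□□□□□
□□□□□□
11) □□□□□□
□□□□□□
□□^□□□
□□■□■□
□□■■■□
□□■■□□
□□□□□□
□□□□□□
12) □□□□□□
□□□□□□
□□■>□□
□□■□■□
□□■■■□
□□■■□□
□□□□□□
□□□□□□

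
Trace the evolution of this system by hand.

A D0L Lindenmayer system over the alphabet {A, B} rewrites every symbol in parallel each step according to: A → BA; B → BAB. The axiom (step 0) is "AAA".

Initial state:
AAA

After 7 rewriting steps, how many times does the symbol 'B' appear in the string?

[0] AAA
[1] BABABA
[2] BABBABABBABABBA
[3] BABBABABBABBABABBABABBABBABABBABABBABBA
[4] BABBABABBABBABABBABABBABBABABBABBABABBABABBABBABABBABABBABBABABBABBABABBABABBABBABABBABABBABBABABBABBA
[5] BABBABABBABBABABBABABBABBABABBABBABABBABABBABBABABBABABBAB…BBABABBABABBABBABABBABABBABBABABBABBABABBABABBABBABABBABBA  (len 267)
[6] BABBABABBABBABABBABABBABBABABBABBABABBABABBABBABABBABABBAB…BBABABBABABBABBABABBABABBABBABABBABBABABBABABBABBABABBABBA  (len 699)
[7] BABBABABBABBABABBABABBABBABABBABBABABBABABBABBABABBABABBAB…BBABABBABABBABBABABBABABBABBABABBABBABABBABABBABBABABBABBA  (len 1830)

1131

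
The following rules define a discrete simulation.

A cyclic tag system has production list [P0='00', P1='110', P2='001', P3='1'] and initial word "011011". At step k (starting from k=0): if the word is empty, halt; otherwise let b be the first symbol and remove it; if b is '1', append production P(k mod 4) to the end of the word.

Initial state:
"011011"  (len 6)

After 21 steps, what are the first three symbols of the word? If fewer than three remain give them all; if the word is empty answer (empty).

[0] "011011"  (len 6)
[1] "11011"  (len 5)
[2] "1011110"  (len 7)
[3] "011110001"  (len 9)
[4] "11110001"  (len 8)
[5] "111000100"  (len 9)
[6] "11000100110"  (len 11)
[7] "1000100110001"  (len 13)
[8] "0001001100011"  (len 13)
[9] "001001100011"  (len 12)
[10] "01001100011"  (len 11)
[11] "1001100011"  (len 10)
[12] "0011000111"  (len 10)
[13] "011000111"  (len 9)
[14] "11000111"  (len 8)
[15] "1000111001"  (len 10)
[16] "0001110011"  (len 10)
[17] "001110011"  (len 9)
[18] "01110011"  (len 8)
[19] "1110011"  (len 7)
[20] "1100111"  (len 7)
[21] "10011100"  (len 8)

100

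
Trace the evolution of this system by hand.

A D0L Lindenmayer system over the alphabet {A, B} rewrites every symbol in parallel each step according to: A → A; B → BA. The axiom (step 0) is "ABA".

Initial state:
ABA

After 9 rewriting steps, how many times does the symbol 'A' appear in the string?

[0] ABA
[1] ABAA
[2] ABAAA
[3] ABAAAA
[4] ABAAAAA
[5] ABAAAAAA
[6] ABAAAAAAA
[7] ABAAAAAAAA
[8] ABAAAAAAAAA
[9] ABAAAAAAAAAA

11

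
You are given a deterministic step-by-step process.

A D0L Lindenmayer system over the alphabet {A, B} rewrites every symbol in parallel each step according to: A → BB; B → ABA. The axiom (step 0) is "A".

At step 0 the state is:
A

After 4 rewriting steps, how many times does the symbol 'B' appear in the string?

gen 0: A
gen 1: BB
gen 2: ABAABA
gen 3: BBABABBBBABABB
gen 4: ABAABABBABABBABAABAABAABABBABABBABAABA

18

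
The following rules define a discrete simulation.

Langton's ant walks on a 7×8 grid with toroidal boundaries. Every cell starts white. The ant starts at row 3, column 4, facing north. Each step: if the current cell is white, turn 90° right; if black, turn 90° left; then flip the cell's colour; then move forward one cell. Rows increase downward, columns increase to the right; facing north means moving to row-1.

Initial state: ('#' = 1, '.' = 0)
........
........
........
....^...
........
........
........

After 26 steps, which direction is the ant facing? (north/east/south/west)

south

gen 0: ........
........
........
....^...
........
........
........
gen 1: ........
........
........
....#>..
........
........
........
gen 2: ........
........
........
....##..
.....v..
........
........
gen 3: ........
........
........
....##..
....<#..
........
........
gen 4: ........
........
........
....^#..
....##..
........
........
gen 5: ........
........
........
...<.#..
....##..
........
........
gen 6: ........
........
...^....
...#.#..
....##..
........
........
gen 7: ........
........
...#>...
...#.#..
....##..
........
........
gen 8: ........
........
...##...
...#v#..
....##..
........
........
gen 9: ........
........
...##...
...<##..
....##..
........
........
gen 10: ........
........
...##...
....##..
...v##..
........
........
gen 11: ........
........
...##...
....##..
..<###..
........
........
gen 12: ........
........
...##...
..^.##..
..####..
........
........
gen 13: ........
........
...##...
..#>##..
..####..
........
........
gen 14: ........
........
...##...
..####..
..#v##..
........
........
gen 15: ........
........
...##...
..####..
..#.>#..
........
........
gen 16: ........
........
...##...
..##^#..
..#..#..
........
........
gen 17: ........
........
...##...
..#<.#..
..#..#..
........
........
gen 18: ........
........
...##...
..#..#..
..#v.#..
........
........
gen 19: ........
........
...##...
..#..#..
..<#.#..
........
........
gen 20: ........
........
...##...
..#..#..
...#.#..
..v.....
........
gen 21: ........
........
...##...
..#..#..
...#.#..
.<#.....
........
gen 22: ........
........
...##...
..#..#..
.^.#.#..
.##.....
........
gen 23: ........
........
...##...
..#..#..
.#>#.#..
.##.....
........
gen 24: ........
........
...##...
..#..#..
.###.#..
.#v.....
........
gen 25: ........
........
...##...
..#..#..
.###.#..
.#.>....
........
gen 26: ........
........
...##...
..#..#..
.###.#..
.#.#....
...v....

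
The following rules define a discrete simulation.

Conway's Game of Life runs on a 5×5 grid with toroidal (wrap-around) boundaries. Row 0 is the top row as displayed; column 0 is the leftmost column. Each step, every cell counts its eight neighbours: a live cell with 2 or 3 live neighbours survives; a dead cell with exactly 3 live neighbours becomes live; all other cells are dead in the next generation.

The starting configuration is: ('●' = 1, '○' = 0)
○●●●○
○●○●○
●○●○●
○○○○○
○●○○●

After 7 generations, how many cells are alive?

6

gen 0: ○●●●○
○●○●○
●○●○●
○○○○○
○●○○●
gen 1: ○●○●●
○○○○○
●●●●●
○●○●●
●●○●○
gen 2: ○●○●●
○○○○○
○●○○○
○○○○○
○●○○○
gen 3: ●○●○○
●○●○○
○○○○○
○○○○○
●○●○○
gen 4: ●○●●●
○○○○○
○○○○○
○○○○○
○○○○○
gen 5: ○○○●●
○○○●●
○○○○○
○○○○○
○○○●●
gen 6: ●○●○○
○○○●●
○○○○○
○○○○○
○○○●●
gen 7: ●○●○○
○○○●●
○○○○○
○○○○○
○○○●●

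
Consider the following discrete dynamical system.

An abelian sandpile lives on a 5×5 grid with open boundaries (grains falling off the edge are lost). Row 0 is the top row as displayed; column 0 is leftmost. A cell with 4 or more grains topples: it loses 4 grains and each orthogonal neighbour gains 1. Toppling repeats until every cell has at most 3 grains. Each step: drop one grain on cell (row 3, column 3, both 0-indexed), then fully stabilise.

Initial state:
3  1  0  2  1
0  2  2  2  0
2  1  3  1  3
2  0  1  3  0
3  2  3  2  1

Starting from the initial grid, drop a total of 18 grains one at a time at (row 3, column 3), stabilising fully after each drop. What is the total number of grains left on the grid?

49

k=0  3  1  0  2  1
0  2  2  2  0
2  1  3  1  3
2  0  1  3  0
3  2  3  2  1
k=1  3  1  0  2  1
0  2  2  2  0
2  1  3  2  3
2  0  2  0  1
3  2  3  3  1
k=2  3  1  0  2  1
0  2  2  2  0
2  1  3  2  3
2  0  2  1  1
3  2  3  3  1
k=3  3  1  0  2  1
0  2  2  2  0
2  1  3  2  3
2  0  2  2  1
3  2  3  3  1
k=4  3  1  0  2  1
0  2  2  2  0
2  1  3  2  3
2  0  2  3  1
3  2  3  3  1
k=5  3  1  0  2  1
0  2  3  3  1
2  2  1  1  0
2  1  1  3  3
3  3  1  1  2
k=6  3  1  0  2  1
0  2  3  3  1
2  2  1  2  1
2  1  2  1  0
3  3  1  2  3
k=7  3  1  0  2  1
0  2  3  3  1
2  2  1  2  1
2  1  2  2  0
3  3  1  2  3
k=8  3  1  0  2  1
0  2  3  3  1
2  2  1  2  1
2  1  2  3  0
3  3  1  2  3
k=9  3  1  0  2  1
0  2  3  3  1
2  2  1  3  1
2  1  3  0  1
3  3  1  3  3
k=10  3  1  0  2  1
0  2  3  3  1
2  2  1  3  1
2  1  3  1  1
3  3  1  3  3
k=11  3  1  0  2  1
0  2  3  3  1
2  2  1  3  1
2  1  3  2  1
3  3  1  3  3
k=12  3  1  0  2  1
0  2  3  3  1
2  2  1  3  1
2  1  3  3  1
3  3  1  3  3
k=13  3  1  1  3  1
0  3  1  1  2
2  3  0  2  2
2  2  1  3  3
3  3  3  1  0
k=14  3  1  1  3  1
0  3  1  1  2
2  3  0  3  3
2  2  2  1  0
3  3  3  2  1
k=15  3  1  1  3  1
0  3  1  1  2
2  3  0  3  3
2  2  2  2  0
3  3  3  2  1
k=16  3  1  1  3  1
0  3  1  1  2
2  3  0  3  3
2  2  2  3  0
3  3  3  2  1
k=17  3  1  1  3  1
0  3  1  2  3
2  3  1  1  0
2  2  3  1  2
3  3  3  3  1
k=18  3  1  1  3  1
0  3  1  2  3
2  3  1  1  0
2  2  3  2  2
3  3  3  3  1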